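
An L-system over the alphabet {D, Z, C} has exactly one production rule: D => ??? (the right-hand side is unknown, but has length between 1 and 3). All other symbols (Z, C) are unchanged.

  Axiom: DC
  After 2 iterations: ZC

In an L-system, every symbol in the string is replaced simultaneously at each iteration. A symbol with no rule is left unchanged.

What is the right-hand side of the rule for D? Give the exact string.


Trying D => Z:
  Step 0: DC
  Step 1: ZC
  Step 2: ZC
Matches the given result.

Answer: Z


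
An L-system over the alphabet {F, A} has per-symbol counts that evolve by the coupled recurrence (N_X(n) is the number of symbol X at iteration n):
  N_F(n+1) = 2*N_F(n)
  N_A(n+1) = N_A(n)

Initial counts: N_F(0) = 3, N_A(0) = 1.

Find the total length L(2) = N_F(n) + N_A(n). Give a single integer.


Answer: 13

Derivation:
Step 0: N_F=3, N_A=1, L=4
Step 1: N_F=6, N_A=1, L=7
Step 2: N_F=12, N_A=1, L=13


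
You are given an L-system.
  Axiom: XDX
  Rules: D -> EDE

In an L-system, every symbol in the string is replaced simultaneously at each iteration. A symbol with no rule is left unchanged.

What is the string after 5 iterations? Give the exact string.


Answer: XEEEEEDEEEEEX

Derivation:
Step 0: XDX
Step 1: XEDEX
Step 2: XEEDEEX
Step 3: XEEEDEEEX
Step 4: XEEEEDEEEEX
Step 5: XEEEEEDEEEEEX


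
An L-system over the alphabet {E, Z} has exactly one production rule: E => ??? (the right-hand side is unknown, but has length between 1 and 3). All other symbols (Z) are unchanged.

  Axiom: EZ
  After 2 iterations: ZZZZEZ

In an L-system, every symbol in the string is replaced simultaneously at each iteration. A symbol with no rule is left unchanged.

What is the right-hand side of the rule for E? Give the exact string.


Answer: ZZE

Derivation:
Trying E => ZZE:
  Step 0: EZ
  Step 1: ZZEZ
  Step 2: ZZZZEZ
Matches the given result.


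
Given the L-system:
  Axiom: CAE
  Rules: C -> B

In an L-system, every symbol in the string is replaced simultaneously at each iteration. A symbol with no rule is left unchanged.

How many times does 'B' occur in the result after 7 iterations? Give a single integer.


Step 0: CAE  (0 'B')
Step 1: BAE  (1 'B')
Step 2: BAE  (1 'B')
Step 3: BAE  (1 'B')
Step 4: BAE  (1 'B')
Step 5: BAE  (1 'B')
Step 6: BAE  (1 'B')
Step 7: BAE  (1 'B')

Answer: 1


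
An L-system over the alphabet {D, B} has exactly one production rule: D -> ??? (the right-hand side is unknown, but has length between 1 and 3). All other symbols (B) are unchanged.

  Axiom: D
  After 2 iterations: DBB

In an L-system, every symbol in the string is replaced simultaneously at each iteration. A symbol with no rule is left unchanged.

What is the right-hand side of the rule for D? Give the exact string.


Answer: DB

Derivation:
Trying D -> DB:
  Step 0: D
  Step 1: DB
  Step 2: DBB
Matches the given result.


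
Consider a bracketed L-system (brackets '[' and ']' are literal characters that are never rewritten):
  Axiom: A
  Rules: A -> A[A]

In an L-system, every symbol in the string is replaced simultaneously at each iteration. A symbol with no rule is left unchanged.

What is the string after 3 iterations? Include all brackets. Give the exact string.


Step 0: A
Step 1: A[A]
Step 2: A[A][A[A]]
Step 3: A[A][A[A]][A[A][A[A]]]

Answer: A[A][A[A]][A[A][A[A]]]


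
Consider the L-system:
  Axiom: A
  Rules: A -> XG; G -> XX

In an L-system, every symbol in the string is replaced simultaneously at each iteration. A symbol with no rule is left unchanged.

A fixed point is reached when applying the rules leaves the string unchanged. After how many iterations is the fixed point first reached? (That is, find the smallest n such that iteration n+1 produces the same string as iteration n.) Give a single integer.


Step 0: A
Step 1: XG
Step 2: XXX
Step 3: XXX  (unchanged — fixed point at step 2)

Answer: 2


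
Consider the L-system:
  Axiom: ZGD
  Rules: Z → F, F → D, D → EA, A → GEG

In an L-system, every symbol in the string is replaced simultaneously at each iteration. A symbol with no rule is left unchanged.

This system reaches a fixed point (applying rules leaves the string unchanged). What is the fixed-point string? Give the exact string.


Answer: EGEGGEGEG

Derivation:
Step 0: ZGD
Step 1: FGEA
Step 2: DGEGEG
Step 3: EAGEGEG
Step 4: EGEGGEGEG
Step 5: EGEGGEGEG  (unchanged — fixed point at step 4)


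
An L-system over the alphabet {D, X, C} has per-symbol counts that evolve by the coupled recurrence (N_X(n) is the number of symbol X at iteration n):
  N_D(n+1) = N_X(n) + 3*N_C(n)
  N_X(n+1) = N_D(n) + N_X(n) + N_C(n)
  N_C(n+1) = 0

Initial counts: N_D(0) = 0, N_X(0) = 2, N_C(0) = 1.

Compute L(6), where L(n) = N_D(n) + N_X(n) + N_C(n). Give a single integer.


Step 0: N_D=0, N_X=2, N_C=1, L=3
Step 1: N_D=5, N_X=3, N_C=0, L=8
Step 2: N_D=3, N_X=8, N_C=0, L=11
Step 3: N_D=8, N_X=11, N_C=0, L=19
Step 4: N_D=11, N_X=19, N_C=0, L=30
Step 5: N_D=19, N_X=30, N_C=0, L=49
Step 6: N_D=30, N_X=49, N_C=0, L=79

Answer: 79


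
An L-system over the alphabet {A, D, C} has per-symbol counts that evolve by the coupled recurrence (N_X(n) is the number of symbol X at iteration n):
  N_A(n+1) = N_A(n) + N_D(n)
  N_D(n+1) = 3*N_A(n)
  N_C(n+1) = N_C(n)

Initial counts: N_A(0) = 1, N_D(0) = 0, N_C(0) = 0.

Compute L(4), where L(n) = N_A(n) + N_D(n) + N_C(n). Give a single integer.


Step 0: N_A=1, N_D=0, N_C=0, L=1
Step 1: N_A=1, N_D=3, N_C=0, L=4
Step 2: N_A=4, N_D=3, N_C=0, L=7
Step 3: N_A=7, N_D=12, N_C=0, L=19
Step 4: N_A=19, N_D=21, N_C=0, L=40

Answer: 40


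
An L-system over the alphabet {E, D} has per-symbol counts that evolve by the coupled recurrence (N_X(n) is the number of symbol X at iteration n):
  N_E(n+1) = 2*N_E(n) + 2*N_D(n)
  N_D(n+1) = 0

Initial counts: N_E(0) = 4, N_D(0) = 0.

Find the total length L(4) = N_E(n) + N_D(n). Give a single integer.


Answer: 64

Derivation:
Step 0: N_E=4, N_D=0, L=4
Step 1: N_E=8, N_D=0, L=8
Step 2: N_E=16, N_D=0, L=16
Step 3: N_E=32, N_D=0, L=32
Step 4: N_E=64, N_D=0, L=64


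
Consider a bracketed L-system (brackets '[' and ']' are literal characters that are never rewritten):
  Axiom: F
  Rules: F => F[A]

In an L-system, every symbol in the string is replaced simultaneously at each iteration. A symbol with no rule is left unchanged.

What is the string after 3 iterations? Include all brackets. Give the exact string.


Step 0: F
Step 1: F[A]
Step 2: F[A][A]
Step 3: F[A][A][A]

Answer: F[A][A][A]


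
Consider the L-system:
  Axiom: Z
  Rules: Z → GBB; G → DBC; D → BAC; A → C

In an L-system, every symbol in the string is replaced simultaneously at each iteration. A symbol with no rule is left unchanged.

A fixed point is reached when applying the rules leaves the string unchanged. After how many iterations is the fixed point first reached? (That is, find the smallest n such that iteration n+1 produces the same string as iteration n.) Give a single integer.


Step 0: Z
Step 1: GBB
Step 2: DBCBB
Step 3: BACBCBB
Step 4: BCCBCBB
Step 5: BCCBCBB  (unchanged — fixed point at step 4)

Answer: 4


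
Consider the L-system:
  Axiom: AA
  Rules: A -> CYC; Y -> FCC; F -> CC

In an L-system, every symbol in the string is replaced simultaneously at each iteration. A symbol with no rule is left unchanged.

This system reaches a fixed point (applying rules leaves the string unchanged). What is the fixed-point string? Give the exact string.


Step 0: AA
Step 1: CYCCYC
Step 2: CFCCCCFCCC
Step 3: CCCCCCCCCCCC
Step 4: CCCCCCCCCCCC  (unchanged — fixed point at step 3)

Answer: CCCCCCCCCCCC


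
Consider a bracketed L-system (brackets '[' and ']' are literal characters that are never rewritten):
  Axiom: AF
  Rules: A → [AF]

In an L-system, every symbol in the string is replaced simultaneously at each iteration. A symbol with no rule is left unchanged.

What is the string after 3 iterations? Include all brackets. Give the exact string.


Answer: [[[AF]F]F]F

Derivation:
Step 0: AF
Step 1: [AF]F
Step 2: [[AF]F]F
Step 3: [[[AF]F]F]F


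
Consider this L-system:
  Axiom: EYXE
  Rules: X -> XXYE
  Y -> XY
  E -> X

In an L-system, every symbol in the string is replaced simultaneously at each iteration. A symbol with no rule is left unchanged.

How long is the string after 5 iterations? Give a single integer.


Answer: 590

Derivation:
Step 0: length = 4
Step 1: length = 8
Step 2: length = 25
Step 3: length = 71
Step 4: length = 205
Step 5: length = 590


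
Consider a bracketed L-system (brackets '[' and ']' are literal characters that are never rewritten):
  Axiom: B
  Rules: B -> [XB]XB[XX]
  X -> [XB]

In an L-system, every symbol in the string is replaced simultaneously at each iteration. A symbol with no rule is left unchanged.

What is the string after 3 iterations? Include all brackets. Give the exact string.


Answer: [[[XB][XB]XB[XX]][[XB][XB]XB[XX]][XB][XB]XB[XX][[XB][XB]]][[XB][XB]XB[XX]][[XB][XB]XB[XX]][XB][XB]XB[XX][[XB][XB]][[[XB][XB]XB[XX]][[XB][XB]XB[XX]]]

Derivation:
Step 0: B
Step 1: [XB]XB[XX]
Step 2: [[XB][XB]XB[XX]][XB][XB]XB[XX][[XB][XB]]
Step 3: [[[XB][XB]XB[XX]][[XB][XB]XB[XX]][XB][XB]XB[XX][[XB][XB]]][[XB][XB]XB[XX]][[XB][XB]XB[XX]][XB][XB]XB[XX][[XB][XB]][[[XB][XB]XB[XX]][[XB][XB]XB[XX]]]


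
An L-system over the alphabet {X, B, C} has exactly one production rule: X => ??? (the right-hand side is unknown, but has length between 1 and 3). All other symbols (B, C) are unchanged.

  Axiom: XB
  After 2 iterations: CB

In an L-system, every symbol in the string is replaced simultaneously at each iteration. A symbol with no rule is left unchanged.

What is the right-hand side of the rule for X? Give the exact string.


Trying X => C:
  Step 0: XB
  Step 1: CB
  Step 2: CB
Matches the given result.

Answer: C


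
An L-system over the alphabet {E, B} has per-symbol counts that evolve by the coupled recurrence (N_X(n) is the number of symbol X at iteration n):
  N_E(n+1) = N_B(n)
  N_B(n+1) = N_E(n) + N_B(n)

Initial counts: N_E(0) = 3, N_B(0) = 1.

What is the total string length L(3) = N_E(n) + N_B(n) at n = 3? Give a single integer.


Step 0: N_E=3, N_B=1, L=4
Step 1: N_E=1, N_B=4, L=5
Step 2: N_E=4, N_B=5, L=9
Step 3: N_E=5, N_B=9, L=14

Answer: 14


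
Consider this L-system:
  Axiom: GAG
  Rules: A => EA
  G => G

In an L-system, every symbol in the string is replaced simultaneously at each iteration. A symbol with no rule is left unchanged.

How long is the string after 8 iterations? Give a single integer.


Step 0: length = 3
Step 1: length = 4
Step 2: length = 5
Step 3: length = 6
Step 4: length = 7
Step 5: length = 8
Step 6: length = 9
Step 7: length = 10
Step 8: length = 11

Answer: 11


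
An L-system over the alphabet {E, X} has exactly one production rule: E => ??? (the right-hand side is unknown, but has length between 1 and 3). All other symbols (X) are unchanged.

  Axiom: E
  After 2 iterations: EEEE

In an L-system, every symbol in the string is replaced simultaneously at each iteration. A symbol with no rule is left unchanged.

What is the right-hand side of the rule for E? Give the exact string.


Trying E => EE:
  Step 0: E
  Step 1: EE
  Step 2: EEEE
Matches the given result.

Answer: EE


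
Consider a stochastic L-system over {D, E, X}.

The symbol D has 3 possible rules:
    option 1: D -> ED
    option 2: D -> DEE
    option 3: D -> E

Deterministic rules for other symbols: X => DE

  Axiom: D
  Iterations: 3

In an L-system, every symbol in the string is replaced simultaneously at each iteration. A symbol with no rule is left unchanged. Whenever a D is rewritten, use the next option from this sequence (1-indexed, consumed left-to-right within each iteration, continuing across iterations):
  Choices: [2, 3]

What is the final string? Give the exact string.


Answer: EEE

Derivation:
Step 0: D
Step 1: DEE  (used choices [2])
Step 2: EEE  (used choices [3])
Step 3: EEE  (used choices [])


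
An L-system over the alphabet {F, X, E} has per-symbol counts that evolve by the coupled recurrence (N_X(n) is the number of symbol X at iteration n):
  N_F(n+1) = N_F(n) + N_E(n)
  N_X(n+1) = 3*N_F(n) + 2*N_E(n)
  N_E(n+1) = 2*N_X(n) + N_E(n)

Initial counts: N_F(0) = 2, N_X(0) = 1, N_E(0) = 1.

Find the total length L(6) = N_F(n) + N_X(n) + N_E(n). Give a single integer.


Step 0: N_F=2, N_X=1, N_E=1, L=4
Step 1: N_F=3, N_X=8, N_E=3, L=14
Step 2: N_F=6, N_X=15, N_E=19, L=40
Step 3: N_F=25, N_X=56, N_E=49, L=130
Step 4: N_F=74, N_X=173, N_E=161, L=408
Step 5: N_F=235, N_X=544, N_E=507, L=1286
Step 6: N_F=742, N_X=1719, N_E=1595, L=4056

Answer: 4056


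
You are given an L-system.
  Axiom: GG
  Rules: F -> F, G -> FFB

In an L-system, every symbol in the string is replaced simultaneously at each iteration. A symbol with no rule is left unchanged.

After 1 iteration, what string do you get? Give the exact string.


Step 0: GG
Step 1: FFBFFB

Answer: FFBFFB


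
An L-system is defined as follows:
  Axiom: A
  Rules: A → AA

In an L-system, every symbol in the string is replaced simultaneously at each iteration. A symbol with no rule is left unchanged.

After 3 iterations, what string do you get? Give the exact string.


Step 0: A
Step 1: AA
Step 2: AAAA
Step 3: AAAAAAAA

Answer: AAAAAAAA


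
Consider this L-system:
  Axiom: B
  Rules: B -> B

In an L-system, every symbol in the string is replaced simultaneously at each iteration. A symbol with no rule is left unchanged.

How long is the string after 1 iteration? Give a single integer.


Step 0: length = 1
Step 1: length = 1

Answer: 1


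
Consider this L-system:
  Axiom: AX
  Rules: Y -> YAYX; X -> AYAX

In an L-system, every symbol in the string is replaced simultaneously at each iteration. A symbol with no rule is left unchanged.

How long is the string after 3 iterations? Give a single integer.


Answer: 26

Derivation:
Step 0: length = 2
Step 1: length = 5
Step 2: length = 11
Step 3: length = 26


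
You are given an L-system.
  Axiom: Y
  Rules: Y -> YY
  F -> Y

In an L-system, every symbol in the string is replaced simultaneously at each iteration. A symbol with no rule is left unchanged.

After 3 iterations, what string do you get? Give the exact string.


Answer: YYYYYYYY

Derivation:
Step 0: Y
Step 1: YY
Step 2: YYYY
Step 3: YYYYYYYY


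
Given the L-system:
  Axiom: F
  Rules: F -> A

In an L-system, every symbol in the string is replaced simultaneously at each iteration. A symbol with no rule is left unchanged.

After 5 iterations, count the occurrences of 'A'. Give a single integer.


Answer: 1

Derivation:
Step 0: F  (0 'A')
Step 1: A  (1 'A')
Step 2: A  (1 'A')
Step 3: A  (1 'A')
Step 4: A  (1 'A')
Step 5: A  (1 'A')


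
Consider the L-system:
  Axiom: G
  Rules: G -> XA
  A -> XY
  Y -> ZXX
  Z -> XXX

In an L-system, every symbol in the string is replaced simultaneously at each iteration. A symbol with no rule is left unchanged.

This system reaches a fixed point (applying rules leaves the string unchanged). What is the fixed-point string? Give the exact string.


Step 0: G
Step 1: XA
Step 2: XXY
Step 3: XXZXX
Step 4: XXXXXXX
Step 5: XXXXXXX  (unchanged — fixed point at step 4)

Answer: XXXXXXX


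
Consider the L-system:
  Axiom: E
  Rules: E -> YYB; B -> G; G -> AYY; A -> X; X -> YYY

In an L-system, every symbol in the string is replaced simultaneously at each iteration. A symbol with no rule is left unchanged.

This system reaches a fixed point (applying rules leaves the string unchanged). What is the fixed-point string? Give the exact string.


Step 0: E
Step 1: YYB
Step 2: YYG
Step 3: YYAYY
Step 4: YYXYY
Step 5: YYYYYYY
Step 6: YYYYYYY  (unchanged — fixed point at step 5)

Answer: YYYYYYY


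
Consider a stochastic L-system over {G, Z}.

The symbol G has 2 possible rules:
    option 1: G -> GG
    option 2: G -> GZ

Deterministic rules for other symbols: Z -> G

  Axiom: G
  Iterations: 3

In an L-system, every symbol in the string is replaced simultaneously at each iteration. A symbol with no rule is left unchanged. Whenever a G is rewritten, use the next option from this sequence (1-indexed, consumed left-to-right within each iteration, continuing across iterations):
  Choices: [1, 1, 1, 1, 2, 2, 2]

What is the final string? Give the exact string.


Answer: GGGZGZGZ

Derivation:
Step 0: G
Step 1: GG  (used choices [1])
Step 2: GGGG  (used choices [1, 1])
Step 3: GGGZGZGZ  (used choices [1, 2, 2, 2])


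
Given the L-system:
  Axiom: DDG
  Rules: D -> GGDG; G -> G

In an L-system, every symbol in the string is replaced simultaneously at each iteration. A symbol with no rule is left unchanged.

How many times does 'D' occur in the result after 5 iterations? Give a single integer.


Answer: 2

Derivation:
Step 0: DDG  (2 'D')
Step 1: GGDGGGDGG  (2 'D')
Step 2: GGGGDGGGGGGDGGG  (2 'D')
Step 3: GGGGGGDGGGGGGGGGDGGGG  (2 'D')
Step 4: GGGGGGGGDGGGGGGGGGGGGDGGGGG  (2 'D')
Step 5: GGGGGGGGGGDGGGGGGGGGGGGGGGDGGGGGG  (2 'D')


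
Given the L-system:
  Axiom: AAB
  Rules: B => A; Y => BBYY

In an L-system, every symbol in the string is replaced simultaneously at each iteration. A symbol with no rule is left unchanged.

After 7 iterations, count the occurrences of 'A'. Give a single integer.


Answer: 3

Derivation:
Step 0: AAB  (2 'A')
Step 1: AAA  (3 'A')
Step 2: AAA  (3 'A')
Step 3: AAA  (3 'A')
Step 4: AAA  (3 'A')
Step 5: AAA  (3 'A')
Step 6: AAA  (3 'A')
Step 7: AAA  (3 'A')


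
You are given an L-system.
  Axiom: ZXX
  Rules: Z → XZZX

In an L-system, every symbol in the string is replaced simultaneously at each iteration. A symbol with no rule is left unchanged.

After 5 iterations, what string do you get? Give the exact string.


Step 0: ZXX
Step 1: XZZXXX
Step 2: XXZZXXZZXXXX
Step 3: XXXZZXXZZXXXXZZXXZZXXXXX
Step 4: XXXXZZXXZZXXXXZZXXZZXXXXXXZZXXZZXXXXZZXXZZXXXXXX
Step 5: XXXXXZZXXZZXXXXZZXXZZXXXXXXZZXXZZXXXXZZXXZZXXXXXXXXZZXXZZXXXXZZXXZZXXXXXXZZXXZZXXXXZZXXZZXXXXXXX

Answer: XXXXXZZXXZZXXXXZZXXZZXXXXXXZZXXZZXXXXZZXXZZXXXXXXXXZZXXZZXXXXZZXXZZXXXXXXZZXXZZXXXXZZXXZZXXXXXXX


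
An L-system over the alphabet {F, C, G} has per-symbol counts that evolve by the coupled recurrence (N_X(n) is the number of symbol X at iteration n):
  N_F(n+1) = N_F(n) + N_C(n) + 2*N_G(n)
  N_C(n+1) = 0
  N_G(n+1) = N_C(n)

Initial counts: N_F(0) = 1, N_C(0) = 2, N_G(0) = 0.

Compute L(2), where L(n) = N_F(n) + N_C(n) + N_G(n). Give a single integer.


Step 0: N_F=1, N_C=2, N_G=0, L=3
Step 1: N_F=3, N_C=0, N_G=2, L=5
Step 2: N_F=7, N_C=0, N_G=0, L=7

Answer: 7


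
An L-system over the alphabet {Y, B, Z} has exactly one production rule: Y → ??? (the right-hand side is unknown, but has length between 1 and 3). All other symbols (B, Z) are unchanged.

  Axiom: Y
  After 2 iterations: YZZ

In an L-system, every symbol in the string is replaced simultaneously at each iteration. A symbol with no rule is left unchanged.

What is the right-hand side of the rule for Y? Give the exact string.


Trying Y → YZ:
  Step 0: Y
  Step 1: YZ
  Step 2: YZZ
Matches the given result.

Answer: YZ


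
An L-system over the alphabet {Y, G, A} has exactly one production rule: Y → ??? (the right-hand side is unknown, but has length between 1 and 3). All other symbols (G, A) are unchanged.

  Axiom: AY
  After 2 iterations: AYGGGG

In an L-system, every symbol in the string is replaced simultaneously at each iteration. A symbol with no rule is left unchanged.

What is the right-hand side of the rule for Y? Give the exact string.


Trying Y → YGG:
  Step 0: AY
  Step 1: AYGG
  Step 2: AYGGGG
Matches the given result.

Answer: YGG


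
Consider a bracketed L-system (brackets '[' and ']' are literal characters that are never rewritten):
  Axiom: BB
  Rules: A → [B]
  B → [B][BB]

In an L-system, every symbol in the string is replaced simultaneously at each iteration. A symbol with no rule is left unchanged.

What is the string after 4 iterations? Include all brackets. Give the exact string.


Answer: [[[[B][BB]][[B][BB][B][BB]]][[[B][BB]][[B][BB][B][BB]][[B][BB]][[B][BB][B][BB]]]][[[[B][BB]][[B][BB][B][BB]]][[[B][BB]][[B][BB][B][BB]][[B][BB]][[B][BB][B][BB]]][[[B][BB]][[B][BB][B][BB]]][[[B][BB]][[B][BB][B][BB]][[B][BB]][[B][BB][B][BB]]]][[[[B][BB]][[B][BB][B][BB]]][[[B][BB]][[B][BB][B][BB]][[B][BB]][[B][BB][B][BB]]]][[[[B][BB]][[B][BB][B][BB]]][[[B][BB]][[B][BB][B][BB]][[B][BB]][[B][BB][B][BB]]][[[B][BB]][[B][BB][B][BB]]][[[B][BB]][[B][BB][B][BB]][[B][BB]][[B][BB][B][BB]]]]

Derivation:
Step 0: BB
Step 1: [B][BB][B][BB]
Step 2: [[B][BB]][[B][BB][B][BB]][[B][BB]][[B][BB][B][BB]]
Step 3: [[[B][BB]][[B][BB][B][BB]]][[[B][BB]][[B][BB][B][BB]][[B][BB]][[B][BB][B][BB]]][[[B][BB]][[B][BB][B][BB]]][[[B][BB]][[B][BB][B][BB]][[B][BB]][[B][BB][B][BB]]]
Step 4: [[[[B][BB]][[B][BB][B][BB]]][[[B][BB]][[B][BB][B][BB]][[B][BB]][[B][BB][B][BB]]]][[[[B][BB]][[B][BB][B][BB]]][[[B][BB]][[B][BB][B][BB]][[B][BB]][[B][BB][B][BB]]][[[B][BB]][[B][BB][B][BB]]][[[B][BB]][[B][BB][B][BB]][[B][BB]][[B][BB][B][BB]]]][[[[B][BB]][[B][BB][B][BB]]][[[B][BB]][[B][BB][B][BB]][[B][BB]][[B][BB][B][BB]]]][[[[B][BB]][[B][BB][B][BB]]][[[B][BB]][[B][BB][B][BB]][[B][BB]][[B][BB][B][BB]]][[[B][BB]][[B][BB][B][BB]]][[[B][BB]][[B][BB][B][BB]][[B][BB]][[B][BB][B][BB]]]]


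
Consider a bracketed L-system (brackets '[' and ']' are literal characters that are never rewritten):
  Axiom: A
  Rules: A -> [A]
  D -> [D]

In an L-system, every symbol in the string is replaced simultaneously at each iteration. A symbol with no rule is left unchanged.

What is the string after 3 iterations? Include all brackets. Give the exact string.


Step 0: A
Step 1: [A]
Step 2: [[A]]
Step 3: [[[A]]]

Answer: [[[A]]]


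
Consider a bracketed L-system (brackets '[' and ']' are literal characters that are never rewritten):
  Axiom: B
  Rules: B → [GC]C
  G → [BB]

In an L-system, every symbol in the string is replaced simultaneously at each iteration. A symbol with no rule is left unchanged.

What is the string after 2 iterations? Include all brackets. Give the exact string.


Answer: [[BB]C]C

Derivation:
Step 0: B
Step 1: [GC]C
Step 2: [[BB]C]C


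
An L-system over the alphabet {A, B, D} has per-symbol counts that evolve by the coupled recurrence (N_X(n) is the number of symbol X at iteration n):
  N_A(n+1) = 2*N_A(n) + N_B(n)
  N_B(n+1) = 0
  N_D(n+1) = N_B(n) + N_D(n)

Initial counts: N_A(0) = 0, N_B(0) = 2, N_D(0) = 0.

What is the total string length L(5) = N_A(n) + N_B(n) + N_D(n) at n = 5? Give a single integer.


Answer: 34

Derivation:
Step 0: N_A=0, N_B=2, N_D=0, L=2
Step 1: N_A=2, N_B=0, N_D=2, L=4
Step 2: N_A=4, N_B=0, N_D=2, L=6
Step 3: N_A=8, N_B=0, N_D=2, L=10
Step 4: N_A=16, N_B=0, N_D=2, L=18
Step 5: N_A=32, N_B=0, N_D=2, L=34


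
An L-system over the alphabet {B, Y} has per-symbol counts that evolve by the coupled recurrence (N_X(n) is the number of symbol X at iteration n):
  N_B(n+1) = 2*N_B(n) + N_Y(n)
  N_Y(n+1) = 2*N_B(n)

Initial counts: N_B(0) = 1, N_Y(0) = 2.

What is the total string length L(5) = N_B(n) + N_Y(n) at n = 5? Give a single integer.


Answer: 360

Derivation:
Step 0: N_B=1, N_Y=2, L=3
Step 1: N_B=4, N_Y=2, L=6
Step 2: N_B=10, N_Y=8, L=18
Step 3: N_B=28, N_Y=20, L=48
Step 4: N_B=76, N_Y=56, L=132
Step 5: N_B=208, N_Y=152, L=360


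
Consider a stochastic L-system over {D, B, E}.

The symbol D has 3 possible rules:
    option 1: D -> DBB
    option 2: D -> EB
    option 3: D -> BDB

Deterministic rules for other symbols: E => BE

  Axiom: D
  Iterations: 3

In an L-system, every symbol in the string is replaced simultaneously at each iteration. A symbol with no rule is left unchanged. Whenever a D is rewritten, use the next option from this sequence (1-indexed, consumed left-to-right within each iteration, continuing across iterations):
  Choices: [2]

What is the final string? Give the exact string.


Step 0: D
Step 1: EB  (used choices [2])
Step 2: BEB  (used choices [])
Step 3: BBEB  (used choices [])

Answer: BBEB


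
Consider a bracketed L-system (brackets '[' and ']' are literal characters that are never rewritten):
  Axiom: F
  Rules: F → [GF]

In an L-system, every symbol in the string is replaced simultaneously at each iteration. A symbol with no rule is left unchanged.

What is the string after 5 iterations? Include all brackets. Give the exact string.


Answer: [G[G[G[G[GF]]]]]

Derivation:
Step 0: F
Step 1: [GF]
Step 2: [G[GF]]
Step 3: [G[G[GF]]]
Step 4: [G[G[G[GF]]]]
Step 5: [G[G[G[G[GF]]]]]


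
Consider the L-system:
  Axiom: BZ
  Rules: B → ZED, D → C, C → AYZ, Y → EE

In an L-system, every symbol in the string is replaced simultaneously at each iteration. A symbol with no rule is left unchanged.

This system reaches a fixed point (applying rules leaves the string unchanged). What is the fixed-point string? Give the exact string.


Step 0: BZ
Step 1: ZEDZ
Step 2: ZECZ
Step 3: ZEAYZZ
Step 4: ZEAEEZZ
Step 5: ZEAEEZZ  (unchanged — fixed point at step 4)

Answer: ZEAEEZZ


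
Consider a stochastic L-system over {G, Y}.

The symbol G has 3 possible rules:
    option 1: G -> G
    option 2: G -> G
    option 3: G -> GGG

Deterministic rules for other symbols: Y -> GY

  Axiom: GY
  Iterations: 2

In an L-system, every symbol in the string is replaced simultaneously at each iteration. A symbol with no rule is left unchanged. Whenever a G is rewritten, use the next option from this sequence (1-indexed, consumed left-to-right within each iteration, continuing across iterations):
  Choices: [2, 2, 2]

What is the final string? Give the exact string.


Answer: GGGY

Derivation:
Step 0: GY
Step 1: GGY  (used choices [2])
Step 2: GGGY  (used choices [2, 2])


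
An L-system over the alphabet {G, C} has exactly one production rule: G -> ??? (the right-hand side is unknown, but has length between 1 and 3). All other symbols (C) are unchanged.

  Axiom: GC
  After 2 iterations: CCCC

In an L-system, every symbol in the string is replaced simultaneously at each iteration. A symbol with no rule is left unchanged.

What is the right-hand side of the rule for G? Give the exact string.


Answer: CCC

Derivation:
Trying G -> CCC:
  Step 0: GC
  Step 1: CCCC
  Step 2: CCCC
Matches the given result.


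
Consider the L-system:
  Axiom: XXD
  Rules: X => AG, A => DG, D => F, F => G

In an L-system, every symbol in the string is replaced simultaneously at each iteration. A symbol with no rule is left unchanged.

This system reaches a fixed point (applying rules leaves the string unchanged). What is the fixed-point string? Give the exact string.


Answer: GGGGGGG

Derivation:
Step 0: XXD
Step 1: AGAGF
Step 2: DGGDGGG
Step 3: FGGFGGG
Step 4: GGGGGGG
Step 5: GGGGGGG  (unchanged — fixed point at step 4)


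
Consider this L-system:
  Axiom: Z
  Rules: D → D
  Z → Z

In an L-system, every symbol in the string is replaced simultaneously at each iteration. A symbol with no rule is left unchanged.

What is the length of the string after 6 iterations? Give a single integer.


Step 0: length = 1
Step 1: length = 1
Step 2: length = 1
Step 3: length = 1
Step 4: length = 1
Step 5: length = 1
Step 6: length = 1

Answer: 1


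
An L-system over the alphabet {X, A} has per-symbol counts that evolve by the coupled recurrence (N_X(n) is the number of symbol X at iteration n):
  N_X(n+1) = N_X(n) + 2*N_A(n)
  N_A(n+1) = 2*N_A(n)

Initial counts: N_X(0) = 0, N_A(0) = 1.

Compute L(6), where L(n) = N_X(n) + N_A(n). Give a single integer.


Step 0: N_X=0, N_A=1, L=1
Step 1: N_X=2, N_A=2, L=4
Step 2: N_X=6, N_A=4, L=10
Step 3: N_X=14, N_A=8, L=22
Step 4: N_X=30, N_A=16, L=46
Step 5: N_X=62, N_A=32, L=94
Step 6: N_X=126, N_A=64, L=190

Answer: 190


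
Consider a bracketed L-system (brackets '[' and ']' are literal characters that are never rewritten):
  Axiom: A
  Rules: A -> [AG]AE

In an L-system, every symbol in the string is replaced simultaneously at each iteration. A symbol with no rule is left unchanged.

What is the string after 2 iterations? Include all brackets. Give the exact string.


Step 0: A
Step 1: [AG]AE
Step 2: [[AG]AEG][AG]AEE

Answer: [[AG]AEG][AG]AEE


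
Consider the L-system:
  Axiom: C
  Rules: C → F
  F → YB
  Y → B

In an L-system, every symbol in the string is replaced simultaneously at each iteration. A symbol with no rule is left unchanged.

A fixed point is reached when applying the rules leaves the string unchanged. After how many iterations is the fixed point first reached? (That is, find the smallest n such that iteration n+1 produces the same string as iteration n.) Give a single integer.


Step 0: C
Step 1: F
Step 2: YB
Step 3: BB
Step 4: BB  (unchanged — fixed point at step 3)

Answer: 3


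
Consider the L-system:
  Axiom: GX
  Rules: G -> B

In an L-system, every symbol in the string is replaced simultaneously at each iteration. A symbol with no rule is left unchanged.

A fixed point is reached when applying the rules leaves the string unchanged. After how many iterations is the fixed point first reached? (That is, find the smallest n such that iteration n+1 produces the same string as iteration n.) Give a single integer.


Step 0: GX
Step 1: BX
Step 2: BX  (unchanged — fixed point at step 1)

Answer: 1


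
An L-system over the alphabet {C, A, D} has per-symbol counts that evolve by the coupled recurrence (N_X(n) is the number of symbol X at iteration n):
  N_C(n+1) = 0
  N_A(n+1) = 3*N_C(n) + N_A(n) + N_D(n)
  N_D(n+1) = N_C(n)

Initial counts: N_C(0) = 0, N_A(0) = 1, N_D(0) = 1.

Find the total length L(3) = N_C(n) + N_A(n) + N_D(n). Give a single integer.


Step 0: N_C=0, N_A=1, N_D=1, L=2
Step 1: N_C=0, N_A=2, N_D=0, L=2
Step 2: N_C=0, N_A=2, N_D=0, L=2
Step 3: N_C=0, N_A=2, N_D=0, L=2

Answer: 2


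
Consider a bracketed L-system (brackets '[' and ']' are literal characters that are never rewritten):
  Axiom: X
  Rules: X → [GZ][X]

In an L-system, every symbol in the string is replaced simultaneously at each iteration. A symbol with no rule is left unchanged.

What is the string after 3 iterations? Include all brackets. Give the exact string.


Answer: [GZ][[GZ][[GZ][X]]]

Derivation:
Step 0: X
Step 1: [GZ][X]
Step 2: [GZ][[GZ][X]]
Step 3: [GZ][[GZ][[GZ][X]]]


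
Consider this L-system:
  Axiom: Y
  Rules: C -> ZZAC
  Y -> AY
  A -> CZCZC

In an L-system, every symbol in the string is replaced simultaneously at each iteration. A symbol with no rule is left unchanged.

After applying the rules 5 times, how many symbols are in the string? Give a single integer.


Step 0: length = 1
Step 1: length = 2
Step 2: length = 7
Step 3: length = 21
Step 4: length = 56
Step 5: length = 139

Answer: 139


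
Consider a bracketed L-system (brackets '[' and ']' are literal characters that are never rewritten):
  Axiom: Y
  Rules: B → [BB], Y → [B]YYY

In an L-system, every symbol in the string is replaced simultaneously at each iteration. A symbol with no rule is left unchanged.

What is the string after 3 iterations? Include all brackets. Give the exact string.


Answer: [[[BB][BB]]][[BB]][B]YYY[B]YYY[B]YYY[[BB]][B]YYY[B]YYY[B]YYY[[BB]][B]YYY[B]YYY[B]YYY

Derivation:
Step 0: Y
Step 1: [B]YYY
Step 2: [[BB]][B]YYY[B]YYY[B]YYY
Step 3: [[[BB][BB]]][[BB]][B]YYY[B]YYY[B]YYY[[BB]][B]YYY[B]YYY[B]YYY[[BB]][B]YYY[B]YYY[B]YYY


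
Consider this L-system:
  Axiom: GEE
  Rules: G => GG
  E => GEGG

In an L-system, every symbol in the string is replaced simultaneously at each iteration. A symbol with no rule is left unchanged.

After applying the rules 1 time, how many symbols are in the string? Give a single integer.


Answer: 10

Derivation:
Step 0: length = 3
Step 1: length = 10


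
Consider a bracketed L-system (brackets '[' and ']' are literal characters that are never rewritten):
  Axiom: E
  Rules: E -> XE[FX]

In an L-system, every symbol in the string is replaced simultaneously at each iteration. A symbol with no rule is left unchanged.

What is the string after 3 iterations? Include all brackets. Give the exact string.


Step 0: E
Step 1: XE[FX]
Step 2: XXE[FX][FX]
Step 3: XXXE[FX][FX][FX]

Answer: XXXE[FX][FX][FX]


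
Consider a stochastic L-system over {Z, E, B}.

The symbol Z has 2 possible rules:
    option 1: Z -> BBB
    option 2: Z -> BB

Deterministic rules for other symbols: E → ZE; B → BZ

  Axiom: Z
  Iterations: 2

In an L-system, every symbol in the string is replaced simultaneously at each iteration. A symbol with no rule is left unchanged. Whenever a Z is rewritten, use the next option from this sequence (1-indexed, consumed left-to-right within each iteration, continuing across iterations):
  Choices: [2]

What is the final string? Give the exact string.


Answer: BZBZ

Derivation:
Step 0: Z
Step 1: BB  (used choices [2])
Step 2: BZBZ  (used choices [])


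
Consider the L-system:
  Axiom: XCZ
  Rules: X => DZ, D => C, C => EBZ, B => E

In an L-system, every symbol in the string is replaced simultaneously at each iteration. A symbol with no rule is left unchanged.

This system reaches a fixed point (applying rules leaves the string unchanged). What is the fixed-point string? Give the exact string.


Answer: EEZZEEZZ

Derivation:
Step 0: XCZ
Step 1: DZEBZZ
Step 2: CZEEZZ
Step 3: EBZZEEZZ
Step 4: EEZZEEZZ
Step 5: EEZZEEZZ  (unchanged — fixed point at step 4)


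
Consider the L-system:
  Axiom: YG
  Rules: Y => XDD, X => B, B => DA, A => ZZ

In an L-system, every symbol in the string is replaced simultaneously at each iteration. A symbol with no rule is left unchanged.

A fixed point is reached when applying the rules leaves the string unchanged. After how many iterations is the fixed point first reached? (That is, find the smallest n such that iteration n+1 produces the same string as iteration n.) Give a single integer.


Step 0: YG
Step 1: XDDG
Step 2: BDDG
Step 3: DADDG
Step 4: DZZDDG
Step 5: DZZDDG  (unchanged — fixed point at step 4)

Answer: 4


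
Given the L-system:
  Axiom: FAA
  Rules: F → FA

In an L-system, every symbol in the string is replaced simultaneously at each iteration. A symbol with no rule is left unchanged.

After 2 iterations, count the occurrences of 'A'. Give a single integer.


Answer: 4

Derivation:
Step 0: FAA  (2 'A')
Step 1: FAAA  (3 'A')
Step 2: FAAAA  (4 'A')


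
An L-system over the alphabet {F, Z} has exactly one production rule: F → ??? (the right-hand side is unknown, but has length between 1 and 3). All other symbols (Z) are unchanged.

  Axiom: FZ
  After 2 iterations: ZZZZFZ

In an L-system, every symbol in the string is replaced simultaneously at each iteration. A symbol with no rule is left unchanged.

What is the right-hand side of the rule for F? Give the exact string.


Answer: ZZF

Derivation:
Trying F → ZZF:
  Step 0: FZ
  Step 1: ZZFZ
  Step 2: ZZZZFZ
Matches the given result.


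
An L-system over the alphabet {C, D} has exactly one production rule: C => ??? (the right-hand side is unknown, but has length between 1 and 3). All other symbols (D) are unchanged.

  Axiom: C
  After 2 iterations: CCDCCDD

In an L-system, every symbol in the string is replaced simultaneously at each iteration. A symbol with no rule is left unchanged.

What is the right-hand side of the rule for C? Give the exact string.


Answer: CCD

Derivation:
Trying C => CCD:
  Step 0: C
  Step 1: CCD
  Step 2: CCDCCDD
Matches the given result.


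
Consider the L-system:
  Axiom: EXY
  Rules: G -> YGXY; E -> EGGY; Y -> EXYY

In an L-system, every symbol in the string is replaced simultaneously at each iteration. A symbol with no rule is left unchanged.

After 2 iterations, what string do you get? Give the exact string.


Answer: EGGYYGXYYGXYEXYYXEGGYXEXYYEXYY

Derivation:
Step 0: EXY
Step 1: EGGYXEXYY
Step 2: EGGYYGXYYGXYEXYYXEGGYXEXYYEXYY


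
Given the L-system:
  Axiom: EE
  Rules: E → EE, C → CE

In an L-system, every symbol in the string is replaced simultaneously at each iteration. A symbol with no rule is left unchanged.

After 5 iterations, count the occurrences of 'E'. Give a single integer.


Step 0: EE  (2 'E')
Step 1: EEEE  (4 'E')
Step 2: EEEEEEEE  (8 'E')
Step 3: EEEEEEEEEEEEEEEE  (16 'E')
Step 4: EEEEEEEEEEEEEEEEEEEEEEEEEEEEEEEE  (32 'E')
Step 5: EEEEEEEEEEEEEEEEEEEEEEEEEEEEEEEEEEEEEEEEEEEEEEEEEEEEEEEEEEEEEEEE  (64 'E')

Answer: 64


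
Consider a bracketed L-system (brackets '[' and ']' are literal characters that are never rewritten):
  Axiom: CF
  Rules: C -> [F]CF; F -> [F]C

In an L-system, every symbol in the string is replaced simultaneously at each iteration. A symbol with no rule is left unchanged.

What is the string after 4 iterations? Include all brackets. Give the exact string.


Answer: [[[[F]C][F]CF][[F]C][F]CF[F]C][[[F]C][F]CF][[F]C][F]CF[F]C[[F]C][F]CF[[[F]C][F]CF][[F]C][F]CF[F]C[[[[F]C][F]CF][[F]C][F]CF[F]C][[[F]C][F]CF][[F]C][F]CF[F]C[[F]C][F]CF

Derivation:
Step 0: CF
Step 1: [F]CF[F]C
Step 2: [[F]C][F]CF[F]C[[F]C][F]CF
Step 3: [[[F]C][F]CF][[F]C][F]CF[F]C[[F]C][F]CF[[[F]C][F]CF][[F]C][F]CF[F]C
Step 4: [[[[F]C][F]CF][[F]C][F]CF[F]C][[[F]C][F]CF][[F]C][F]CF[F]C[[F]C][F]CF[[[F]C][F]CF][[F]C][F]CF[F]C[[[[F]C][F]CF][[F]C][F]CF[F]C][[[F]C][F]CF][[F]C][F]CF[F]C[[F]C][F]CF


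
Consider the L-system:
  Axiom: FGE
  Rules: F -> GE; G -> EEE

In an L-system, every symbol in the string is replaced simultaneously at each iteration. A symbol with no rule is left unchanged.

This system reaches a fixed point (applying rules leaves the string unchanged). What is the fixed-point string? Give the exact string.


Answer: EEEEEEEE

Derivation:
Step 0: FGE
Step 1: GEEEEE
Step 2: EEEEEEEE
Step 3: EEEEEEEE  (unchanged — fixed point at step 2)


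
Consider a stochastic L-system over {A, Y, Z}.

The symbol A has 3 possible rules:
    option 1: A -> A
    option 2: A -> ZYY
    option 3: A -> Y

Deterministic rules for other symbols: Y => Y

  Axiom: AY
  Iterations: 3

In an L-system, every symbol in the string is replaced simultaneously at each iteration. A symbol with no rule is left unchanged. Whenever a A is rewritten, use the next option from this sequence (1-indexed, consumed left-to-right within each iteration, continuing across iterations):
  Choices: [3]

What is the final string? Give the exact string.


Step 0: AY
Step 1: YY  (used choices [3])
Step 2: YY  (used choices [])
Step 3: YY  (used choices [])

Answer: YY


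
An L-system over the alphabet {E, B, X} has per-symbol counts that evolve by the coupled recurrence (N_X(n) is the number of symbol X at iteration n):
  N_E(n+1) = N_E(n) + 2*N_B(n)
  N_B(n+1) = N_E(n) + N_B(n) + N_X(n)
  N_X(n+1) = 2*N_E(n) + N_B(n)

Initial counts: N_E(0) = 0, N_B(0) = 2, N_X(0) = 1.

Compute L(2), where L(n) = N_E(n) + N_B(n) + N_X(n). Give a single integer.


Answer: 30

Derivation:
Step 0: N_E=0, N_B=2, N_X=1, L=3
Step 1: N_E=4, N_B=3, N_X=2, L=9
Step 2: N_E=10, N_B=9, N_X=11, L=30


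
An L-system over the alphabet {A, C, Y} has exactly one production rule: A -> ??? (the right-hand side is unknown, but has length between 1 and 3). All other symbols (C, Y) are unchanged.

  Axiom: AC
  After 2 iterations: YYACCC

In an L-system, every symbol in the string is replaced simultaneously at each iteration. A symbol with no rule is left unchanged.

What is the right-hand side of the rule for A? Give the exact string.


Trying A -> YAC:
  Step 0: AC
  Step 1: YACC
  Step 2: YYACCC
Matches the given result.

Answer: YAC


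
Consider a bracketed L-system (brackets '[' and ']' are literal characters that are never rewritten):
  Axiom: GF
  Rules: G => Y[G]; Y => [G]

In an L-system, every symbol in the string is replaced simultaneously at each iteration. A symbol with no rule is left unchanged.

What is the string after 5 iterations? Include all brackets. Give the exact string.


Answer: [[Y[G]][[G][Y[G]]]][[[G][Y[G]]][[Y[G]][[G][Y[G]]]]]F

Derivation:
Step 0: GF
Step 1: Y[G]F
Step 2: [G][Y[G]]F
Step 3: [Y[G]][[G][Y[G]]]F
Step 4: [[G][Y[G]]][[Y[G]][[G][Y[G]]]]F
Step 5: [[Y[G]][[G][Y[G]]]][[[G][Y[G]]][[Y[G]][[G][Y[G]]]]]F


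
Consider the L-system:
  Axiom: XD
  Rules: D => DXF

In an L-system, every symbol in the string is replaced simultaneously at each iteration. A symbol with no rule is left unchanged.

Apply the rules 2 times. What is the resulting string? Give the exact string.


Answer: XDXFXF

Derivation:
Step 0: XD
Step 1: XDXF
Step 2: XDXFXF
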